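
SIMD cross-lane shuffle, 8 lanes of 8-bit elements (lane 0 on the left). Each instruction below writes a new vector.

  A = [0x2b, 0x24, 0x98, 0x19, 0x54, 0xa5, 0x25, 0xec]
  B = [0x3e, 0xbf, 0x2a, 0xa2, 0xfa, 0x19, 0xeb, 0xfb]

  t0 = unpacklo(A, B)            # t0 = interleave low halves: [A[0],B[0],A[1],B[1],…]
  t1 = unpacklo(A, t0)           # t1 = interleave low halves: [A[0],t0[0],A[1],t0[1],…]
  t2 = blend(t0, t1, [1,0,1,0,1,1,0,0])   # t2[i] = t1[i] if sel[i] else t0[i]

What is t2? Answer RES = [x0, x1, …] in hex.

RES = [0x2b, 0x3e, 0x24, 0xbf, 0x98, 0x24, 0x19, 0xa2]

→ t0 |2b|3e|24|bf|98|2a|19|a2|
→ t1 |2b|2b|24|3e|98|24|19|bf|
→ t2 |2b|3e|24|bf|98|24|19|a2|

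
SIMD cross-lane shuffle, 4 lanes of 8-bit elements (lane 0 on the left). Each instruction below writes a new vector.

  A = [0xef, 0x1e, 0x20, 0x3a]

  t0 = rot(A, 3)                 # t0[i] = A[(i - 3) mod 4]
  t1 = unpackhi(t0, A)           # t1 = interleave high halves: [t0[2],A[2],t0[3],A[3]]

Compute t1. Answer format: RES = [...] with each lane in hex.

  t0: 1e 20 3a ef
  t1: 3a 20 ef 3a

RES = [0x3a, 0x20, 0xef, 0x3a]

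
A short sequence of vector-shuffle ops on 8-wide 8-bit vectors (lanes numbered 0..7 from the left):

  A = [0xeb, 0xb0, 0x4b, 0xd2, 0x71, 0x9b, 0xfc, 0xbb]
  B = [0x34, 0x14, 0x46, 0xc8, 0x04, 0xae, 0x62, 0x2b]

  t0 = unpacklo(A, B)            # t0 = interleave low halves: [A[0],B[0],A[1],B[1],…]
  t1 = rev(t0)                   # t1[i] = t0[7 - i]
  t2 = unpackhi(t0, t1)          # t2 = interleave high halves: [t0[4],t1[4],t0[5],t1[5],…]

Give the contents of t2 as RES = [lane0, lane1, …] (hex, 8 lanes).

→ t0 |eb|34|b0|14|4b|46|d2|c8|
→ t1 |c8|d2|46|4b|14|b0|34|eb|
→ t2 |4b|14|46|b0|d2|34|c8|eb|

RES = [ 0x4b  0x14  0x46  0xb0  0xd2  0x34  0xc8  0xeb ]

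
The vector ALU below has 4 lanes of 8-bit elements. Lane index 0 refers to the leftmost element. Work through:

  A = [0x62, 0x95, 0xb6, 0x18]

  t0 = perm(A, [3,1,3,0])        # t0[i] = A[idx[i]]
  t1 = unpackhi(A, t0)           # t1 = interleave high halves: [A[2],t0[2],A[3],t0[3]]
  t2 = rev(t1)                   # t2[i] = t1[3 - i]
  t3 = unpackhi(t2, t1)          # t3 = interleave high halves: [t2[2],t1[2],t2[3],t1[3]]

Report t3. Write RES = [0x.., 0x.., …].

t0 = [0x18, 0x95, 0x18, 0x62]
t1 = [0xb6, 0x18, 0x18, 0x62]
t2 = [0x62, 0x18, 0x18, 0xb6]
t3 = [0x18, 0x18, 0xb6, 0x62]

RES = [ 0x18  0x18  0xb6  0x62 ]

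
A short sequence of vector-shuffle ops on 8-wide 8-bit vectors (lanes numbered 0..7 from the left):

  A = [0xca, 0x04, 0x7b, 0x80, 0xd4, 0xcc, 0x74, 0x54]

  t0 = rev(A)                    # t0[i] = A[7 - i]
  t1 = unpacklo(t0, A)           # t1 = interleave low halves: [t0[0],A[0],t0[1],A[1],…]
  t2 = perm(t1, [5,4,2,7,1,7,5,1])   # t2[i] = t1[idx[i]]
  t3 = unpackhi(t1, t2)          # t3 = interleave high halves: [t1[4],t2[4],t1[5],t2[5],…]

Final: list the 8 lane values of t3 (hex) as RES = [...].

→ t0 |54|74|cc|d4|80|7b|04|ca|
→ t1 |54|ca|74|04|cc|7b|d4|80|
→ t2 |7b|cc|74|80|ca|80|7b|ca|
→ t3 |cc|ca|7b|80|d4|7b|80|ca|

RES = [ 0xcc  0xca  0x7b  0x80  0xd4  0x7b  0x80  0xca ]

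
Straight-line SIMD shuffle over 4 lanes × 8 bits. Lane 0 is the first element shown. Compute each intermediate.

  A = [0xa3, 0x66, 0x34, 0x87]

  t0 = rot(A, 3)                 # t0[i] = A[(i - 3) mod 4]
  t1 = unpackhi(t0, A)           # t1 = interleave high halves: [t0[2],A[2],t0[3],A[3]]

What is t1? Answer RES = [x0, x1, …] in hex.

→ t0 |66|34|87|a3|
→ t1 |87|34|a3|87|

RES = [ 0x87  0x34  0xa3  0x87 ]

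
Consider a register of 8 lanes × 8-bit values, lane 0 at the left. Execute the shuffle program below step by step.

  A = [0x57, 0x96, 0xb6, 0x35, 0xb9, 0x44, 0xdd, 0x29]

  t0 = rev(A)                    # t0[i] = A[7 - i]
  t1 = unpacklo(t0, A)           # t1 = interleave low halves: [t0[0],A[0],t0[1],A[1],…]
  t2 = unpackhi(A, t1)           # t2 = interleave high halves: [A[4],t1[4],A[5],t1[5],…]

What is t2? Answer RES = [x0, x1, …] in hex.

→ t0 |29|dd|44|b9|35|b6|96|57|
→ t1 |29|57|dd|96|44|b6|b9|35|
→ t2 |b9|44|44|b6|dd|b9|29|35|

RES = [ 0xb9  0x44  0x44  0xb6  0xdd  0xb9  0x29  0x35 ]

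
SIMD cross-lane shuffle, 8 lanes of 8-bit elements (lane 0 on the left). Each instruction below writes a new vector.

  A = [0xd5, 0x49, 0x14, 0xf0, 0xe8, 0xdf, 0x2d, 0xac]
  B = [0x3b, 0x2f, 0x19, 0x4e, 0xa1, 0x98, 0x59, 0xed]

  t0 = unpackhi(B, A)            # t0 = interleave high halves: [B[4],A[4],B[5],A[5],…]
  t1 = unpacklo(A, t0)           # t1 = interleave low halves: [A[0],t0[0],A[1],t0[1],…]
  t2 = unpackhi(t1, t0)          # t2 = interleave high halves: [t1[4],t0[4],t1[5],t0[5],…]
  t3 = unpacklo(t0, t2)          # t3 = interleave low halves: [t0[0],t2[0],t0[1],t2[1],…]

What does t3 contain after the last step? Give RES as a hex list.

RES = [ 0xa1  0x14  0xe8  0x59  0x98  0x98  0xdf  0x2d ]

t0 = [0xa1, 0xe8, 0x98, 0xdf, 0x59, 0x2d, 0xed, 0xac]
t1 = [0xd5, 0xa1, 0x49, 0xe8, 0x14, 0x98, 0xf0, 0xdf]
t2 = [0x14, 0x59, 0x98, 0x2d, 0xf0, 0xed, 0xdf, 0xac]
t3 = [0xa1, 0x14, 0xe8, 0x59, 0x98, 0x98, 0xdf, 0x2d]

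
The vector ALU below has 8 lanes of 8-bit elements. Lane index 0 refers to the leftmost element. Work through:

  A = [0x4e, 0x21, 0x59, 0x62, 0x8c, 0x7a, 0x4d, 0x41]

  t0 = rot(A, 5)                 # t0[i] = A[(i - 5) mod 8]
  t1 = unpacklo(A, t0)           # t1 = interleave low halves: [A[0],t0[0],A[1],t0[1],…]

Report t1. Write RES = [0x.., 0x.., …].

→ t0 |62|8c|7a|4d|41|4e|21|59|
→ t1 |4e|62|21|8c|59|7a|62|4d|

RES = [ 0x4e  0x62  0x21  0x8c  0x59  0x7a  0x62  0x4d ]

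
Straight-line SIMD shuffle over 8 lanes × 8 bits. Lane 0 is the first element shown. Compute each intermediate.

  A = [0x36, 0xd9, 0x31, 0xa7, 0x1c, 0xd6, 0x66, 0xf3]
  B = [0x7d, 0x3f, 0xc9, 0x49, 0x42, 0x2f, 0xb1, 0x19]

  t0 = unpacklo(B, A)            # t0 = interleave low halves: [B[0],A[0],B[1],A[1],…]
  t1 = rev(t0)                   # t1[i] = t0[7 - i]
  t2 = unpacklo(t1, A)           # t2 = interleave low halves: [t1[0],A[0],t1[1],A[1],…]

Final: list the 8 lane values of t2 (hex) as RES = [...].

RES = [ 0xa7  0x36  0x49  0xd9  0x31  0x31  0xc9  0xa7 ]

→ t0 |7d|36|3f|d9|c9|31|49|a7|
→ t1 |a7|49|31|c9|d9|3f|36|7d|
→ t2 |a7|36|49|d9|31|31|c9|a7|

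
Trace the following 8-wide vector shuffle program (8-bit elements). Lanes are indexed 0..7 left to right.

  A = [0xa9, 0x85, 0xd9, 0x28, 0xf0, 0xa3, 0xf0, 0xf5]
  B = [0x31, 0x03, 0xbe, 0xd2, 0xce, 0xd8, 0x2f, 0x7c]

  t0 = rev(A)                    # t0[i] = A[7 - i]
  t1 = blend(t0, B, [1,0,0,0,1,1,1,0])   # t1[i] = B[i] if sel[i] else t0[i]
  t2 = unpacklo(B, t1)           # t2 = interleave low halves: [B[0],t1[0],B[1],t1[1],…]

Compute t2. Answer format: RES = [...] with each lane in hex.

RES = [0x31, 0x31, 0x03, 0xf0, 0xbe, 0xa3, 0xd2, 0xf0]

→ t0 |f5|f0|a3|f0|28|d9|85|a9|
→ t1 |31|f0|a3|f0|ce|d8|2f|a9|
→ t2 |31|31|03|f0|be|a3|d2|f0|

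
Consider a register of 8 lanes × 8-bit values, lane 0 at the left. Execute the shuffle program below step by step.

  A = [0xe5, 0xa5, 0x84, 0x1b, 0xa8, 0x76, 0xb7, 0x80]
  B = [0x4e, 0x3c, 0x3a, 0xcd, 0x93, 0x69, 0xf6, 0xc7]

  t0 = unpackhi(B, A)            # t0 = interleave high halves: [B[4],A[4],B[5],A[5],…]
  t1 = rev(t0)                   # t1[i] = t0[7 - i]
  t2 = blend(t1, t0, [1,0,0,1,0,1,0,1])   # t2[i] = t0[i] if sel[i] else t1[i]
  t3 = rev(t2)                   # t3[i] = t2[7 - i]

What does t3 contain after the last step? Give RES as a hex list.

RES = [0x80, 0xa8, 0xb7, 0x76, 0x76, 0xb7, 0xc7, 0x93]

→ t0 |93|a8|69|76|f6|b7|c7|80|
→ t1 |80|c7|b7|f6|76|69|a8|93|
→ t2 |93|c7|b7|76|76|b7|a8|80|
→ t3 |80|a8|b7|76|76|b7|c7|93|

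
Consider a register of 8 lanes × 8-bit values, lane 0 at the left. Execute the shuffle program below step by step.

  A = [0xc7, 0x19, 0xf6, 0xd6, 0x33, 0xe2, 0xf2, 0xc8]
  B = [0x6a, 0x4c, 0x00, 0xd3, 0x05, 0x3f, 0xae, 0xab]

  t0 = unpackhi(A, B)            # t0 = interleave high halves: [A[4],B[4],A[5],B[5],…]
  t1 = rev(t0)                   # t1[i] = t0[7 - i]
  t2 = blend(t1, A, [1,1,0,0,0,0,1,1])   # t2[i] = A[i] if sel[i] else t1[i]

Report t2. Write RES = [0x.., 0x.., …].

RES = [0xc7, 0x19, 0xae, 0xf2, 0x3f, 0xe2, 0xf2, 0xc8]

  t0: 33 05 e2 3f f2 ae c8 ab
  t1: ab c8 ae f2 3f e2 05 33
  t2: c7 19 ae f2 3f e2 f2 c8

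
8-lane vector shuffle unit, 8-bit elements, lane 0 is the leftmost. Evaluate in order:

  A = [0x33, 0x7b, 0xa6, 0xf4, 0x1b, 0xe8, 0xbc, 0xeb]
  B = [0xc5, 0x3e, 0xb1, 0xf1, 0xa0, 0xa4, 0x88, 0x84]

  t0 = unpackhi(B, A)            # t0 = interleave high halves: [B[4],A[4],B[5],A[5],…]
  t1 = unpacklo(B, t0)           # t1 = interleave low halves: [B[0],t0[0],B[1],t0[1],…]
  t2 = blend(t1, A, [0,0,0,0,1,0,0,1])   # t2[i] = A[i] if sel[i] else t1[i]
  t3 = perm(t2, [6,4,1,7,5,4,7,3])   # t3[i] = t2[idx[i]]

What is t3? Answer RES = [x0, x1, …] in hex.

t0 = [0xa0, 0x1b, 0xa4, 0xe8, 0x88, 0xbc, 0x84, 0xeb]
t1 = [0xc5, 0xa0, 0x3e, 0x1b, 0xb1, 0xa4, 0xf1, 0xe8]
t2 = [0xc5, 0xa0, 0x3e, 0x1b, 0x1b, 0xa4, 0xf1, 0xeb]
t3 = [0xf1, 0x1b, 0xa0, 0xeb, 0xa4, 0x1b, 0xeb, 0x1b]

RES = [ 0xf1  0x1b  0xa0  0xeb  0xa4  0x1b  0xeb  0x1b ]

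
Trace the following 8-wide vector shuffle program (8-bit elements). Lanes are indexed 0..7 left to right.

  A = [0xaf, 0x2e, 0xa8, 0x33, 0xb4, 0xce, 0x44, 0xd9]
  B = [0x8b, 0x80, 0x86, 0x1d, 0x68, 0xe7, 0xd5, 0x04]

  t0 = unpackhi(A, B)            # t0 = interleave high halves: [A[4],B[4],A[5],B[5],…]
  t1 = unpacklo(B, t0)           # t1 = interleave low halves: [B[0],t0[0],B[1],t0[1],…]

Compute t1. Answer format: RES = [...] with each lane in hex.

→ t0 |b4|68|ce|e7|44|d5|d9|04|
→ t1 |8b|b4|80|68|86|ce|1d|e7|

RES = [0x8b, 0xb4, 0x80, 0x68, 0x86, 0xce, 0x1d, 0xe7]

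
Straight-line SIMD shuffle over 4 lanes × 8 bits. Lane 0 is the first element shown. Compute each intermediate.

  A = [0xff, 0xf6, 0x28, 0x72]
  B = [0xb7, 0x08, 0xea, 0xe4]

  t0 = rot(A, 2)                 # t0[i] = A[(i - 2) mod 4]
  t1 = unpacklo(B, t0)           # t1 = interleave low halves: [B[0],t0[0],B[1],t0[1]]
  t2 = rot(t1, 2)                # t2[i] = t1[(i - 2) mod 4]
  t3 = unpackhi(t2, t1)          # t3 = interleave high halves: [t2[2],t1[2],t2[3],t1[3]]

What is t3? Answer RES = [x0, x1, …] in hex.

RES = [ 0xb7  0x08  0x28  0x72 ]

t0 = [0x28, 0x72, 0xff, 0xf6]
t1 = [0xb7, 0x28, 0x08, 0x72]
t2 = [0x08, 0x72, 0xb7, 0x28]
t3 = [0xb7, 0x08, 0x28, 0x72]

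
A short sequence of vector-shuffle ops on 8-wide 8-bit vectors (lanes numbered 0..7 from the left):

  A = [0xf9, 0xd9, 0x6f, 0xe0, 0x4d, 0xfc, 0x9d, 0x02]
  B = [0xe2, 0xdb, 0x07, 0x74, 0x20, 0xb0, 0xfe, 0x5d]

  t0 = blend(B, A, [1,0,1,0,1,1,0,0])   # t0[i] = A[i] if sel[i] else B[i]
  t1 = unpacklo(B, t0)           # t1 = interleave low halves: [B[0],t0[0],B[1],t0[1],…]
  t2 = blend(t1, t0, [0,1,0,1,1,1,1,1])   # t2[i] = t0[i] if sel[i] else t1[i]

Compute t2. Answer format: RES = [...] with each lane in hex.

RES = [ 0xe2  0xdb  0xdb  0x74  0x4d  0xfc  0xfe  0x5d ]

→ t0 |f9|db|6f|74|4d|fc|fe|5d|
→ t1 |e2|f9|db|db|07|6f|74|74|
→ t2 |e2|db|db|74|4d|fc|fe|5d|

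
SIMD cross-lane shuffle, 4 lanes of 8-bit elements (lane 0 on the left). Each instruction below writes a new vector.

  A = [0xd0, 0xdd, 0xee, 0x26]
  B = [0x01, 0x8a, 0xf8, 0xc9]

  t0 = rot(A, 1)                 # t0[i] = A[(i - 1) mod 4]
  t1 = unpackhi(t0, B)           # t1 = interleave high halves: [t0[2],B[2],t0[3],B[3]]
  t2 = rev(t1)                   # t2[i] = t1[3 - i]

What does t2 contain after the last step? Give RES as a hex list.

→ t0 |26|d0|dd|ee|
→ t1 |dd|f8|ee|c9|
→ t2 |c9|ee|f8|dd|

RES = [ 0xc9  0xee  0xf8  0xdd ]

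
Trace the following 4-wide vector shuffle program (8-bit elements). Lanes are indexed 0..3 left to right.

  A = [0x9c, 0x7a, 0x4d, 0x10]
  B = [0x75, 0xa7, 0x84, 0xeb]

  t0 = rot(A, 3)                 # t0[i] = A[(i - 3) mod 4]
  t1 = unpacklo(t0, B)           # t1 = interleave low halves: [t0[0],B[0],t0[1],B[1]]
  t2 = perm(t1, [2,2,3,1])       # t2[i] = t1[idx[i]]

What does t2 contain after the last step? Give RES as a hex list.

RES = [0x4d, 0x4d, 0xa7, 0x75]

t0 = [0x7a, 0x4d, 0x10, 0x9c]
t1 = [0x7a, 0x75, 0x4d, 0xa7]
t2 = [0x4d, 0x4d, 0xa7, 0x75]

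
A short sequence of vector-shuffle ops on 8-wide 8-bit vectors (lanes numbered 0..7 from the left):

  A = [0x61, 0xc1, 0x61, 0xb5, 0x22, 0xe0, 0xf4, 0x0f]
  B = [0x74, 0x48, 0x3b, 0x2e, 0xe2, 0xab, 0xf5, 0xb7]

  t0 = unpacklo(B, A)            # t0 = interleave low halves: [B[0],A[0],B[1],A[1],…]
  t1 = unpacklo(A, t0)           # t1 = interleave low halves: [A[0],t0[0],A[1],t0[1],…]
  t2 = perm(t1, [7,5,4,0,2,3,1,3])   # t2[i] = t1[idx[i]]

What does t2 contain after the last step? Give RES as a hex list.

RES = [0xc1, 0x48, 0x61, 0x61, 0xc1, 0x61, 0x74, 0x61]

  t0: 74 61 48 c1 3b 61 2e b5
  t1: 61 74 c1 61 61 48 b5 c1
  t2: c1 48 61 61 c1 61 74 61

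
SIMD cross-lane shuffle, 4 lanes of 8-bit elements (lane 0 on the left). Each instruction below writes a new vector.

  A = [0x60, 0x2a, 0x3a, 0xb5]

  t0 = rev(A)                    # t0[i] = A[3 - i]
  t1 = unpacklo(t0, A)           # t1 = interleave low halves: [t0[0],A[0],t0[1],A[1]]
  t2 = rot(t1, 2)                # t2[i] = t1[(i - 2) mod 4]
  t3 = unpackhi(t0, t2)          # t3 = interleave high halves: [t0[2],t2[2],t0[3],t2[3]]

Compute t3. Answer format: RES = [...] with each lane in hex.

t0 = [0xb5, 0x3a, 0x2a, 0x60]
t1 = [0xb5, 0x60, 0x3a, 0x2a]
t2 = [0x3a, 0x2a, 0xb5, 0x60]
t3 = [0x2a, 0xb5, 0x60, 0x60]

RES = [ 0x2a  0xb5  0x60  0x60 ]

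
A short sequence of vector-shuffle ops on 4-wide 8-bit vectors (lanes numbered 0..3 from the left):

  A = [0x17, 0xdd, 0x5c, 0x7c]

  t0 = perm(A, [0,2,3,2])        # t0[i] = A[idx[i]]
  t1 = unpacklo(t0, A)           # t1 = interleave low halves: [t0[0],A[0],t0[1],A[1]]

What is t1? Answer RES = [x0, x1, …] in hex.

  t0: 17 5c 7c 5c
  t1: 17 17 5c dd

RES = [ 0x17  0x17  0x5c  0xdd ]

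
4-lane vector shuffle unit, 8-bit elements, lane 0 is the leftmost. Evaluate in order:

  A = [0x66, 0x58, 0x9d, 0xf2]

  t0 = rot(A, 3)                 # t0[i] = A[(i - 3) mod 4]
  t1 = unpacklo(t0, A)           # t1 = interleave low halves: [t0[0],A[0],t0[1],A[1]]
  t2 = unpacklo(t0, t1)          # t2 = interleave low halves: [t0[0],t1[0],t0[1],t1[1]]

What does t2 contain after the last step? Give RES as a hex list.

RES = [0x58, 0x58, 0x9d, 0x66]

  t0: 58 9d f2 66
  t1: 58 66 9d 58
  t2: 58 58 9d 66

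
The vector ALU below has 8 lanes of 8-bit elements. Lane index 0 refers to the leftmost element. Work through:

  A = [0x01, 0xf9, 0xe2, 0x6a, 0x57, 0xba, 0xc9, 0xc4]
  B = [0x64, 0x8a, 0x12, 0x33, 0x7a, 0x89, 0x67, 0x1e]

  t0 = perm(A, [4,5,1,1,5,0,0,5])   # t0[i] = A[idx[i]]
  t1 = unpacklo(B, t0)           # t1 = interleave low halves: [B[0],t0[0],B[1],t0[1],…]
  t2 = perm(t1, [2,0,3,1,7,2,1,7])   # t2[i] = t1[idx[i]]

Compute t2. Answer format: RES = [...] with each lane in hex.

  t0: 57 ba f9 f9 ba 01 01 ba
  t1: 64 57 8a ba 12 f9 33 f9
  t2: 8a 64 ba 57 f9 8a 57 f9

RES = [0x8a, 0x64, 0xba, 0x57, 0xf9, 0x8a, 0x57, 0xf9]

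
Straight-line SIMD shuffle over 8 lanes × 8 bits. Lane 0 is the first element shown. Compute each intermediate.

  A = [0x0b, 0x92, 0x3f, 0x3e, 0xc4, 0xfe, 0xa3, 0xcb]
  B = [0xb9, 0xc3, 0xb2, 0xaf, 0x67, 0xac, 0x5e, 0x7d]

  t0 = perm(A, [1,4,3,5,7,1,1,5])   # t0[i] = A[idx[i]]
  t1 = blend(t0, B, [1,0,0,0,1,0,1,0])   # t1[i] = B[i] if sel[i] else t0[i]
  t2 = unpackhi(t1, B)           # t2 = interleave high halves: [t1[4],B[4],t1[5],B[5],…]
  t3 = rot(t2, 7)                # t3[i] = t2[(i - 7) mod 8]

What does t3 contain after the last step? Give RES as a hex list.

t0 = [0x92, 0xc4, 0x3e, 0xfe, 0xcb, 0x92, 0x92, 0xfe]
t1 = [0xb9, 0xc4, 0x3e, 0xfe, 0x67, 0x92, 0x5e, 0xfe]
t2 = [0x67, 0x67, 0x92, 0xac, 0x5e, 0x5e, 0xfe, 0x7d]
t3 = [0x67, 0x92, 0xac, 0x5e, 0x5e, 0xfe, 0x7d, 0x67]

RES = [ 0x67  0x92  0xac  0x5e  0x5e  0xfe  0x7d  0x67 ]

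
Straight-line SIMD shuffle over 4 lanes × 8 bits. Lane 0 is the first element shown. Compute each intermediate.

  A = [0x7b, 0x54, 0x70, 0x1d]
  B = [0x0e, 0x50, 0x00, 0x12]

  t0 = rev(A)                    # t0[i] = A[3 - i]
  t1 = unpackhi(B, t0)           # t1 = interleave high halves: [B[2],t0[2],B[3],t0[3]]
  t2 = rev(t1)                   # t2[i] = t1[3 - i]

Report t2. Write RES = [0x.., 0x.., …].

t0 = [0x1d, 0x70, 0x54, 0x7b]
t1 = [0x00, 0x54, 0x12, 0x7b]
t2 = [0x7b, 0x12, 0x54, 0x00]

RES = [0x7b, 0x12, 0x54, 0x00]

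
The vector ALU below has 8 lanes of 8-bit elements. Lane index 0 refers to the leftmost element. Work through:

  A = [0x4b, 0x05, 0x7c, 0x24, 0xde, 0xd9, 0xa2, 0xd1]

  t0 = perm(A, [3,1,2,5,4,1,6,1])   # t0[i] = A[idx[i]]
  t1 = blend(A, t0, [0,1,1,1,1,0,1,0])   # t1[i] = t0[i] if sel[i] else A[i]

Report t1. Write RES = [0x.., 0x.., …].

RES = [0x4b, 0x05, 0x7c, 0xd9, 0xde, 0xd9, 0xa2, 0xd1]

t0 = [0x24, 0x05, 0x7c, 0xd9, 0xde, 0x05, 0xa2, 0x05]
t1 = [0x4b, 0x05, 0x7c, 0xd9, 0xde, 0xd9, 0xa2, 0xd1]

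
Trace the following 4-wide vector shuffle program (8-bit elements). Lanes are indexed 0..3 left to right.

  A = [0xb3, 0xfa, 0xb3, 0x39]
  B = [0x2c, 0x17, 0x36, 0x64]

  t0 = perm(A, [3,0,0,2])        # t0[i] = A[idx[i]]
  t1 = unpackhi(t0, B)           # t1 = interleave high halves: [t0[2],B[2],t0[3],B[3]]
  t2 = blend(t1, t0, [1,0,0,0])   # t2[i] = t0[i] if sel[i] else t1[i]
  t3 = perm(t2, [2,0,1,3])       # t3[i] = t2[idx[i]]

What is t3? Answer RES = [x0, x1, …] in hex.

t0 = [0x39, 0xb3, 0xb3, 0xb3]
t1 = [0xb3, 0x36, 0xb3, 0x64]
t2 = [0x39, 0x36, 0xb3, 0x64]
t3 = [0xb3, 0x39, 0x36, 0x64]

RES = [0xb3, 0x39, 0x36, 0x64]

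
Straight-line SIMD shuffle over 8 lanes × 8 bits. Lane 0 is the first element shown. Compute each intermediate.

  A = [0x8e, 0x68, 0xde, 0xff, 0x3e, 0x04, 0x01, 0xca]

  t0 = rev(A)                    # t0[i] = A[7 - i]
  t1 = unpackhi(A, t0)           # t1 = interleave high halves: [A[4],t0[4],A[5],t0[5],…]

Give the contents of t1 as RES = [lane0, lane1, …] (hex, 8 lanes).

t0 = [0xca, 0x01, 0x04, 0x3e, 0xff, 0xde, 0x68, 0x8e]
t1 = [0x3e, 0xff, 0x04, 0xde, 0x01, 0x68, 0xca, 0x8e]

RES = [ 0x3e  0xff  0x04  0xde  0x01  0x68  0xca  0x8e ]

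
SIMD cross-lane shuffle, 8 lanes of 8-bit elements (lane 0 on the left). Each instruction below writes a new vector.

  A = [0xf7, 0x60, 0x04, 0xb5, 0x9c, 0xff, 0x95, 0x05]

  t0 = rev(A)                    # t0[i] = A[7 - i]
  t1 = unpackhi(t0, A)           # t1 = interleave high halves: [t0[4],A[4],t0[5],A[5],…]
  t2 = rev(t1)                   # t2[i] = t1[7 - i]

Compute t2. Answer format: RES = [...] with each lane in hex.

  t0: 05 95 ff 9c b5 04 60 f7
  t1: b5 9c 04 ff 60 95 f7 05
  t2: 05 f7 95 60 ff 04 9c b5

RES = [ 0x05  0xf7  0x95  0x60  0xff  0x04  0x9c  0xb5 ]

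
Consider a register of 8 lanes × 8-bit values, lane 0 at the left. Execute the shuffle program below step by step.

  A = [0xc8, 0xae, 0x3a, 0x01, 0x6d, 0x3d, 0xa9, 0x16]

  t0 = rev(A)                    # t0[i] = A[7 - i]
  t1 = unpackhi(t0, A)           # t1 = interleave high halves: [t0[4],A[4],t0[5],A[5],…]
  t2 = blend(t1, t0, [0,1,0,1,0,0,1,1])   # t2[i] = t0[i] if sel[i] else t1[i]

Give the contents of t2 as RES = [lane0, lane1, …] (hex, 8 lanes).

RES = [0x01, 0xa9, 0x3a, 0x6d, 0xae, 0xa9, 0xae, 0xc8]

→ t0 |16|a9|3d|6d|01|3a|ae|c8|
→ t1 |01|6d|3a|3d|ae|a9|c8|16|
→ t2 |01|a9|3a|6d|ae|a9|ae|c8|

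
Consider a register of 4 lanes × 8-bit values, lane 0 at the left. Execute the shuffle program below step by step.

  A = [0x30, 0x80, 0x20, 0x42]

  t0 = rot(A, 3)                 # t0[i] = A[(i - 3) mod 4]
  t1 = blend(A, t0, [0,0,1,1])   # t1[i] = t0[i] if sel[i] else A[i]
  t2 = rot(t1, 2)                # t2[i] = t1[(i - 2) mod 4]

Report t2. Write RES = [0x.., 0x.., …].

→ t0 |80|20|42|30|
→ t1 |30|80|42|30|
→ t2 |42|30|30|80|

RES = [0x42, 0x30, 0x30, 0x80]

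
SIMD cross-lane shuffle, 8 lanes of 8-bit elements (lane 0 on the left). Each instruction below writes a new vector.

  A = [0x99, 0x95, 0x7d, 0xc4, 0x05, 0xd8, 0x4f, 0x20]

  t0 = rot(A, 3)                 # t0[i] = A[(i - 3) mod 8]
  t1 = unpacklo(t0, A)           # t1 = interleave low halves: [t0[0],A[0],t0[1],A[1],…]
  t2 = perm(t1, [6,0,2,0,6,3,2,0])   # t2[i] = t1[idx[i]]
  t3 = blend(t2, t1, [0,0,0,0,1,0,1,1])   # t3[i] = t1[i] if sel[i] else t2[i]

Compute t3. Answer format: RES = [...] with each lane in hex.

RES = [ 0x99  0xd8  0x4f  0xd8  0x20  0x95  0x99  0xc4 ]

→ t0 |d8|4f|20|99|95|7d|c4|05|
→ t1 |d8|99|4f|95|20|7d|99|c4|
→ t2 |99|d8|4f|d8|99|95|4f|d8|
→ t3 |99|d8|4f|d8|20|95|99|c4|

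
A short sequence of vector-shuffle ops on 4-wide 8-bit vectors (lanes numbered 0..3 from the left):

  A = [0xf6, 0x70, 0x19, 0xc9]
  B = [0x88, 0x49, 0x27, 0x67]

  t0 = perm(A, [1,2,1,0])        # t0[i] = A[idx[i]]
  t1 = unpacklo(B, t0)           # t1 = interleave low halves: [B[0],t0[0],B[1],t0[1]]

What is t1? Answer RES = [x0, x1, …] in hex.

→ t0 |70|19|70|f6|
→ t1 |88|70|49|19|

RES = [ 0x88  0x70  0x49  0x19 ]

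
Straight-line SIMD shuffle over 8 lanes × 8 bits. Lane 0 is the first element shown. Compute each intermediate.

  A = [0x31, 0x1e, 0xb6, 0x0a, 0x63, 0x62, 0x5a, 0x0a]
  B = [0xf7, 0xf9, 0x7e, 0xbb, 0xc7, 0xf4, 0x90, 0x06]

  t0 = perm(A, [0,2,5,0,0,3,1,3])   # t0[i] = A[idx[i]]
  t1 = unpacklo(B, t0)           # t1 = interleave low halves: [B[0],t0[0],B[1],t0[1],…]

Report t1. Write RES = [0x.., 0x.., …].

RES = [ 0xf7  0x31  0xf9  0xb6  0x7e  0x62  0xbb  0x31 ]

t0 = [0x31, 0xb6, 0x62, 0x31, 0x31, 0x0a, 0x1e, 0x0a]
t1 = [0xf7, 0x31, 0xf9, 0xb6, 0x7e, 0x62, 0xbb, 0x31]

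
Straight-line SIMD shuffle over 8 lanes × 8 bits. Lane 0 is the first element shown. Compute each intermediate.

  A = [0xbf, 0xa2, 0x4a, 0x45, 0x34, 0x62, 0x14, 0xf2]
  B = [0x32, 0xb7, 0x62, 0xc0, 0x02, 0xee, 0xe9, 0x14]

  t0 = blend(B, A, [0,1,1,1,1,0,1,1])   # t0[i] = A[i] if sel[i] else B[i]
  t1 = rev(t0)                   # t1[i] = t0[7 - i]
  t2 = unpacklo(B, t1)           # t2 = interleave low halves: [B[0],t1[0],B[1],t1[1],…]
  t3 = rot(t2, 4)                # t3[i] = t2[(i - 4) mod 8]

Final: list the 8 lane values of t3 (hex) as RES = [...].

t0 = [0x32, 0xa2, 0x4a, 0x45, 0x34, 0xee, 0x14, 0xf2]
t1 = [0xf2, 0x14, 0xee, 0x34, 0x45, 0x4a, 0xa2, 0x32]
t2 = [0x32, 0xf2, 0xb7, 0x14, 0x62, 0xee, 0xc0, 0x34]
t3 = [0x62, 0xee, 0xc0, 0x34, 0x32, 0xf2, 0xb7, 0x14]

RES = [0x62, 0xee, 0xc0, 0x34, 0x32, 0xf2, 0xb7, 0x14]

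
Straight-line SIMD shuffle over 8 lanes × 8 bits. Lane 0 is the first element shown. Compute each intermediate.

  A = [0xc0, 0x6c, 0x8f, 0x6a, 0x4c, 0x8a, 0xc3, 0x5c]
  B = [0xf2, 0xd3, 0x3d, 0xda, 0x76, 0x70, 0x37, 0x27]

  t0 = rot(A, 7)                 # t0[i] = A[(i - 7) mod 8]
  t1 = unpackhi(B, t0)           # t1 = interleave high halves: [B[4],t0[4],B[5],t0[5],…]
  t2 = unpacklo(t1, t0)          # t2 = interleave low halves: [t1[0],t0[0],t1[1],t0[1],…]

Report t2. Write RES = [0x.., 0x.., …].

t0 = [0x6c, 0x8f, 0x6a, 0x4c, 0x8a, 0xc3, 0x5c, 0xc0]
t1 = [0x76, 0x8a, 0x70, 0xc3, 0x37, 0x5c, 0x27, 0xc0]
t2 = [0x76, 0x6c, 0x8a, 0x8f, 0x70, 0x6a, 0xc3, 0x4c]

RES = [0x76, 0x6c, 0x8a, 0x8f, 0x70, 0x6a, 0xc3, 0x4c]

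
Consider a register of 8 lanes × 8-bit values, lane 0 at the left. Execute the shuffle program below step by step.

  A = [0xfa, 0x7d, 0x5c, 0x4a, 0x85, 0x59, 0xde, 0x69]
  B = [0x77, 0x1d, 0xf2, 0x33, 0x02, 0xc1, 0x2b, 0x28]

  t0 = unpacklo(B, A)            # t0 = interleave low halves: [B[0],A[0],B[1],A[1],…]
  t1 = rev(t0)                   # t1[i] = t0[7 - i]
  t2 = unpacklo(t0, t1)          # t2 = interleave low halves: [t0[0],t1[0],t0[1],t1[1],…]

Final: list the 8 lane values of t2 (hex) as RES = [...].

RES = [ 0x77  0x4a  0xfa  0x33  0x1d  0x5c  0x7d  0xf2 ]

  t0: 77 fa 1d 7d f2 5c 33 4a
  t1: 4a 33 5c f2 7d 1d fa 77
  t2: 77 4a fa 33 1d 5c 7d f2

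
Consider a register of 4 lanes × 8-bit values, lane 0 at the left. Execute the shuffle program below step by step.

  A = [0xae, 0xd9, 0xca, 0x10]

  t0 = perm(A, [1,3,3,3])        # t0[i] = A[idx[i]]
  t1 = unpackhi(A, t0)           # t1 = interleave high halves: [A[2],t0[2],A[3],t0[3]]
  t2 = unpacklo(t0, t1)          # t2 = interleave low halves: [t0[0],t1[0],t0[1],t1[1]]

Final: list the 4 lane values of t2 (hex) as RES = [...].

t0 = [0xd9, 0x10, 0x10, 0x10]
t1 = [0xca, 0x10, 0x10, 0x10]
t2 = [0xd9, 0xca, 0x10, 0x10]

RES = [ 0xd9  0xca  0x10  0x10 ]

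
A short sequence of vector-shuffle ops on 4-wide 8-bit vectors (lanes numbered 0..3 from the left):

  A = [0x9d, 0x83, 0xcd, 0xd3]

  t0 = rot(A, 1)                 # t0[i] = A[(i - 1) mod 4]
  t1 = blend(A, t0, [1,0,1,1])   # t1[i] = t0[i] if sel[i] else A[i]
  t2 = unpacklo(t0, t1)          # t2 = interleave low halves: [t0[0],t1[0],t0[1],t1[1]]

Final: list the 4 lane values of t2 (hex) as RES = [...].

  t0: d3 9d 83 cd
  t1: d3 83 83 cd
  t2: d3 d3 9d 83

RES = [0xd3, 0xd3, 0x9d, 0x83]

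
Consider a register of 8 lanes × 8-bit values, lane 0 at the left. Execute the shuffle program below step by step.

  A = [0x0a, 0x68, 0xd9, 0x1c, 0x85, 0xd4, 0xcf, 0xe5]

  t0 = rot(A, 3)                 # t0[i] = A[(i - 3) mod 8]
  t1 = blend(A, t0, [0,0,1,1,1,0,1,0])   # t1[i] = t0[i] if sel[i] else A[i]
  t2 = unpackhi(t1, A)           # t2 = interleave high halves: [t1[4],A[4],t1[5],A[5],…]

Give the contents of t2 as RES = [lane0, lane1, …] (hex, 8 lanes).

  t0: d4 cf e5 0a 68 d9 1c 85
  t1: 0a 68 e5 0a 68 d4 1c e5
  t2: 68 85 d4 d4 1c cf e5 e5

RES = [ 0x68  0x85  0xd4  0xd4  0x1c  0xcf  0xe5  0xe5 ]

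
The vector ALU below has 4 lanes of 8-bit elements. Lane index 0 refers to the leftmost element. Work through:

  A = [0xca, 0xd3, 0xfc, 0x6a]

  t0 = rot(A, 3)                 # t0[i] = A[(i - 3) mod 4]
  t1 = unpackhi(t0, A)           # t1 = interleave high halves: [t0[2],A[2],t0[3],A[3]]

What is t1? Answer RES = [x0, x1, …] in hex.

  t0: d3 fc 6a ca
  t1: 6a fc ca 6a

RES = [ 0x6a  0xfc  0xca  0x6a ]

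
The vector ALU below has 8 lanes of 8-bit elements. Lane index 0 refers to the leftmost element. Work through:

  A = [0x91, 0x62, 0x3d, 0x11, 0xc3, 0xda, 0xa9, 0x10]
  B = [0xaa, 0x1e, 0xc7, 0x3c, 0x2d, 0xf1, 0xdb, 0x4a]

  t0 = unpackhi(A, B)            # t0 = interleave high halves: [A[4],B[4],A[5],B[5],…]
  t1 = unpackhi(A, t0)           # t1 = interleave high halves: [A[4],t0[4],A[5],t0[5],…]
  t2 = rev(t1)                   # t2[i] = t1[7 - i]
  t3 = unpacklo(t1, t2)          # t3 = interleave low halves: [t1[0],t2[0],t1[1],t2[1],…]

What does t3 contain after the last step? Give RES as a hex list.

RES = [0xc3, 0x4a, 0xa9, 0x10, 0xda, 0x10, 0xdb, 0xa9]

t0 = [0xc3, 0x2d, 0xda, 0xf1, 0xa9, 0xdb, 0x10, 0x4a]
t1 = [0xc3, 0xa9, 0xda, 0xdb, 0xa9, 0x10, 0x10, 0x4a]
t2 = [0x4a, 0x10, 0x10, 0xa9, 0xdb, 0xda, 0xa9, 0xc3]
t3 = [0xc3, 0x4a, 0xa9, 0x10, 0xda, 0x10, 0xdb, 0xa9]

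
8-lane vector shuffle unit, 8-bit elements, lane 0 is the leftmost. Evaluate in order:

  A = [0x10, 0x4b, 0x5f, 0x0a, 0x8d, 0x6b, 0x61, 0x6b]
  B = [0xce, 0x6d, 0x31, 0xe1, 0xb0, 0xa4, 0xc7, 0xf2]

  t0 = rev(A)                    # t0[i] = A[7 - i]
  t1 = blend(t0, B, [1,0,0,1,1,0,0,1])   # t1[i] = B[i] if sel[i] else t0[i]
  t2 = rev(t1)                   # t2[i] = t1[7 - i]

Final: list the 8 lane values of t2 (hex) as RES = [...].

RES = [ 0xf2  0x4b  0x5f  0xb0  0xe1  0x6b  0x61  0xce ]

  t0: 6b 61 6b 8d 0a 5f 4b 10
  t1: ce 61 6b e1 b0 5f 4b f2
  t2: f2 4b 5f b0 e1 6b 61 ce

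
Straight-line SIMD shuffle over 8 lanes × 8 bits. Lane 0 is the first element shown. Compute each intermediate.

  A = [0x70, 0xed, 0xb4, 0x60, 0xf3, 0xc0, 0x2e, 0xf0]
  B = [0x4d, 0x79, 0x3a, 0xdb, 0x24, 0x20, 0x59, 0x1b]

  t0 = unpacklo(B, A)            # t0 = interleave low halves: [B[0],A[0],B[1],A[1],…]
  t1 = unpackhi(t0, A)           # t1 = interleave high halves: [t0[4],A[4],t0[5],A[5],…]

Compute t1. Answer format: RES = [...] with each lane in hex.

→ t0 |4d|70|79|ed|3a|b4|db|60|
→ t1 |3a|f3|b4|c0|db|2e|60|f0|

RES = [0x3a, 0xf3, 0xb4, 0xc0, 0xdb, 0x2e, 0x60, 0xf0]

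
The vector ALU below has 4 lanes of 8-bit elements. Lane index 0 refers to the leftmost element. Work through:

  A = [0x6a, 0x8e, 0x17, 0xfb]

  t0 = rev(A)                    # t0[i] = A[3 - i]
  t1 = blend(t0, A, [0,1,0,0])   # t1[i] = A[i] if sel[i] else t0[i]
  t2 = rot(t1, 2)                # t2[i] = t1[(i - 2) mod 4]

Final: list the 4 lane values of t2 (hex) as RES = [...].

t0 = [0xfb, 0x17, 0x8e, 0x6a]
t1 = [0xfb, 0x8e, 0x8e, 0x6a]
t2 = [0x8e, 0x6a, 0xfb, 0x8e]

RES = [0x8e, 0x6a, 0xfb, 0x8e]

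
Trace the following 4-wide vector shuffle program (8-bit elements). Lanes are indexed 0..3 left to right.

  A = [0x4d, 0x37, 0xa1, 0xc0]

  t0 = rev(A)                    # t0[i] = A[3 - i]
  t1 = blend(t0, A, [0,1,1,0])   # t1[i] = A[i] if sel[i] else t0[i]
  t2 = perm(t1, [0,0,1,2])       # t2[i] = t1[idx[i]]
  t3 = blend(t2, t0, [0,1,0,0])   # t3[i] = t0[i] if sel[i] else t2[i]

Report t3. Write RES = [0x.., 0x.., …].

RES = [0xc0, 0xa1, 0x37, 0xa1]

→ t0 |c0|a1|37|4d|
→ t1 |c0|37|a1|4d|
→ t2 |c0|c0|37|a1|
→ t3 |c0|a1|37|a1|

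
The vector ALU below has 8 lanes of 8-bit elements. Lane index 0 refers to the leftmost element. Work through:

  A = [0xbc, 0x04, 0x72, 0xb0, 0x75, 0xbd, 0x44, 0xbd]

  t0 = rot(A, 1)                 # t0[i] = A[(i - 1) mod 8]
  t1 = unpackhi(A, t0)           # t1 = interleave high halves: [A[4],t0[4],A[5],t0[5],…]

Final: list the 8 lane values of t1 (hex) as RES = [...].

RES = [ 0x75  0xb0  0xbd  0x75  0x44  0xbd  0xbd  0x44 ]

→ t0 |bd|bc|04|72|b0|75|bd|44|
→ t1 |75|b0|bd|75|44|bd|bd|44|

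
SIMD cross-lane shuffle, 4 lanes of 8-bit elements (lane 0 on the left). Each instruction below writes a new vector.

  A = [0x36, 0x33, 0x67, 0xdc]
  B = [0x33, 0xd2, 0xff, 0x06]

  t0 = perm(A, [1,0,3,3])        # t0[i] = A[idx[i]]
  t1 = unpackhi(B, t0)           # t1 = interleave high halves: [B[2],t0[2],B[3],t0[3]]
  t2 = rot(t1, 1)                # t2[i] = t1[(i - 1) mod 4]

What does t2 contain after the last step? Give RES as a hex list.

→ t0 |33|36|dc|dc|
→ t1 |ff|dc|06|dc|
→ t2 |dc|ff|dc|06|

RES = [ 0xdc  0xff  0xdc  0x06 ]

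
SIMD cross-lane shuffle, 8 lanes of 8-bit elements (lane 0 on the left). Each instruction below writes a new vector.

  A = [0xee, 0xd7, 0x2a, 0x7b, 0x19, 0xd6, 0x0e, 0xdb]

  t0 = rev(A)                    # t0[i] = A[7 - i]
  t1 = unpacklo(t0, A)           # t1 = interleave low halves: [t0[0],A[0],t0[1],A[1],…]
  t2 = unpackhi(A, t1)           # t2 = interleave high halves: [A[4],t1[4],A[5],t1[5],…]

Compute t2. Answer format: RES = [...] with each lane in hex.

t0 = [0xdb, 0x0e, 0xd6, 0x19, 0x7b, 0x2a, 0xd7, 0xee]
t1 = [0xdb, 0xee, 0x0e, 0xd7, 0xd6, 0x2a, 0x19, 0x7b]
t2 = [0x19, 0xd6, 0xd6, 0x2a, 0x0e, 0x19, 0xdb, 0x7b]

RES = [0x19, 0xd6, 0xd6, 0x2a, 0x0e, 0x19, 0xdb, 0x7b]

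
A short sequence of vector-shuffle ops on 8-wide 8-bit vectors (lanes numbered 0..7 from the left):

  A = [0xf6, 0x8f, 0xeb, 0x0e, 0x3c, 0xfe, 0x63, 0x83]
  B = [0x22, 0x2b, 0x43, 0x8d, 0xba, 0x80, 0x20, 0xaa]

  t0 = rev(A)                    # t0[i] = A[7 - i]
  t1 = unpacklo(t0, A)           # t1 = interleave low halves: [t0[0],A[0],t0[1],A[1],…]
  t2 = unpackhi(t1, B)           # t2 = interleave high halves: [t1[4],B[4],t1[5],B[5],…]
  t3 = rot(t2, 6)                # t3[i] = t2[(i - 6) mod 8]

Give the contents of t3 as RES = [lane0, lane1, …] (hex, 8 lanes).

RES = [ 0xeb  0x80  0x3c  0x20  0x0e  0xaa  0xfe  0xba ]

→ t0 |83|63|fe|3c|0e|eb|8f|f6|
→ t1 |83|f6|63|8f|fe|eb|3c|0e|
→ t2 |fe|ba|eb|80|3c|20|0e|aa|
→ t3 |eb|80|3c|20|0e|aa|fe|ba|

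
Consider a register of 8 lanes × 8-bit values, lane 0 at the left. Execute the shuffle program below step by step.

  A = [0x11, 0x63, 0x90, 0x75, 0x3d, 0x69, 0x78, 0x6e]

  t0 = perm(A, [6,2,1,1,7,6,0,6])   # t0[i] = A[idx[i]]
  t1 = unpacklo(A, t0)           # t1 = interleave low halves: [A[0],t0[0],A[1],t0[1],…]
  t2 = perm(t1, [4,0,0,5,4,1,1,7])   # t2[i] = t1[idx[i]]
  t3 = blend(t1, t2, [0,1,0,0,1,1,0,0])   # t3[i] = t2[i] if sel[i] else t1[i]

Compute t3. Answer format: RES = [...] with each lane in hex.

  t0: 78 90 63 63 6e 78 11 78
  t1: 11 78 63 90 90 63 75 63
  t2: 90 11 11 63 90 78 78 63
  t3: 11 11 63 90 90 78 75 63

RES = [0x11, 0x11, 0x63, 0x90, 0x90, 0x78, 0x75, 0x63]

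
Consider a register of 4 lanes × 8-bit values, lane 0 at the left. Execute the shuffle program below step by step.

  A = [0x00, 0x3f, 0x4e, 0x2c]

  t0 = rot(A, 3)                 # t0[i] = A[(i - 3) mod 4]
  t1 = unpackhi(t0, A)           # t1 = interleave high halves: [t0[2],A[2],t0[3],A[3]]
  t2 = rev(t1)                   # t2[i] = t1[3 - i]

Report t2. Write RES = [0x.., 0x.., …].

RES = [ 0x2c  0x00  0x4e  0x2c ]

t0 = [0x3f, 0x4e, 0x2c, 0x00]
t1 = [0x2c, 0x4e, 0x00, 0x2c]
t2 = [0x2c, 0x00, 0x4e, 0x2c]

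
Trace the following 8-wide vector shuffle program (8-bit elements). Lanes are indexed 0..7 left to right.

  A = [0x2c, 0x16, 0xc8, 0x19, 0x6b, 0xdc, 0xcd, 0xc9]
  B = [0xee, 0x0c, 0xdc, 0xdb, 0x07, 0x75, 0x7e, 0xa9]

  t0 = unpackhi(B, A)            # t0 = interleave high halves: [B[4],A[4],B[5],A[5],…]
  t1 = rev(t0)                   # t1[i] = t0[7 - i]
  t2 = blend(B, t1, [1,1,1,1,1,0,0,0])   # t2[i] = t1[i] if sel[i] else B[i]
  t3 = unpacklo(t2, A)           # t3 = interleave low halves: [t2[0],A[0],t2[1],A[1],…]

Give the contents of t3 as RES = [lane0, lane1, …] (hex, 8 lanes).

→ t0 |07|6b|75|dc|7e|cd|a9|c9|
→ t1 |c9|a9|cd|7e|dc|75|6b|07|
→ t2 |c9|a9|cd|7e|dc|75|7e|a9|
→ t3 |c9|2c|a9|16|cd|c8|7e|19|

RES = [0xc9, 0x2c, 0xa9, 0x16, 0xcd, 0xc8, 0x7e, 0x19]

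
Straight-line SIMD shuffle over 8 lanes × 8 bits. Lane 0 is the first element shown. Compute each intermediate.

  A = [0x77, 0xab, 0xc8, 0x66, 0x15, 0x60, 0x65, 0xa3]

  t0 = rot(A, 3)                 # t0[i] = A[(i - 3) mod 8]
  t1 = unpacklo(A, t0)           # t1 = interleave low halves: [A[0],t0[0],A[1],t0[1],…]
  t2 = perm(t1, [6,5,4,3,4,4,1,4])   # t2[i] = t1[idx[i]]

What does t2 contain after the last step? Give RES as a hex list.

  t0: 60 65 a3 77 ab c8 66 15
  t1: 77 60 ab 65 c8 a3 66 77
  t2: 66 a3 c8 65 c8 c8 60 c8

RES = [ 0x66  0xa3  0xc8  0x65  0xc8  0xc8  0x60  0xc8 ]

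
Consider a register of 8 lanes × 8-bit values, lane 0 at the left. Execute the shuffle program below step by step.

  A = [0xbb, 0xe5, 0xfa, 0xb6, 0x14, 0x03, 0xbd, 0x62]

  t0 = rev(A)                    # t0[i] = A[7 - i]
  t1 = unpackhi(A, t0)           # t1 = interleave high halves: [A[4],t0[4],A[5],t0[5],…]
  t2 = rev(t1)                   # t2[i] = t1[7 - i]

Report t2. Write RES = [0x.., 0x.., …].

→ t0 |62|bd|03|14|b6|fa|e5|bb|
→ t1 |14|b6|03|fa|bd|e5|62|bb|
→ t2 |bb|62|e5|bd|fa|03|b6|14|

RES = [ 0xbb  0x62  0xe5  0xbd  0xfa  0x03  0xb6  0x14 ]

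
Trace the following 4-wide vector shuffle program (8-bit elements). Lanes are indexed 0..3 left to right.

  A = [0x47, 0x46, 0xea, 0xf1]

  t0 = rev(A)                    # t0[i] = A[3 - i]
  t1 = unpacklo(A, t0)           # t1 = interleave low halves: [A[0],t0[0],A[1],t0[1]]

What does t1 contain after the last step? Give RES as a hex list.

  t0: f1 ea 46 47
  t1: 47 f1 46 ea

RES = [ 0x47  0xf1  0x46  0xea ]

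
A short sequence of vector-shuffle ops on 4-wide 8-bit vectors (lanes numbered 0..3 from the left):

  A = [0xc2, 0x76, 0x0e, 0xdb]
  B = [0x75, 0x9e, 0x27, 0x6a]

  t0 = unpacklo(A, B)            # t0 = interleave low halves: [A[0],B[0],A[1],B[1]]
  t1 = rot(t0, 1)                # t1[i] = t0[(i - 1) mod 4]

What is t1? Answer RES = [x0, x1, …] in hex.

RES = [0x9e, 0xc2, 0x75, 0x76]

→ t0 |c2|75|76|9e|
→ t1 |9e|c2|75|76|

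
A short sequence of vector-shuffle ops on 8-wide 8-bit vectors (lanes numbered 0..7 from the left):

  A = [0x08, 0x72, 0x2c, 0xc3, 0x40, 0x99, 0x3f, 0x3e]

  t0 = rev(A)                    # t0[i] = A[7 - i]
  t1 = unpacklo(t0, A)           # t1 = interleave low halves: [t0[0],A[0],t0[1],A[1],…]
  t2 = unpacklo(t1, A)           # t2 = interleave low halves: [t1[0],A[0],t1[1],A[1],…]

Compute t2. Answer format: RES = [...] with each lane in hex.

  t0: 3e 3f 99 40 c3 2c 72 08
  t1: 3e 08 3f 72 99 2c 40 c3
  t2: 3e 08 08 72 3f 2c 72 c3

RES = [ 0x3e  0x08  0x08  0x72  0x3f  0x2c  0x72  0xc3 ]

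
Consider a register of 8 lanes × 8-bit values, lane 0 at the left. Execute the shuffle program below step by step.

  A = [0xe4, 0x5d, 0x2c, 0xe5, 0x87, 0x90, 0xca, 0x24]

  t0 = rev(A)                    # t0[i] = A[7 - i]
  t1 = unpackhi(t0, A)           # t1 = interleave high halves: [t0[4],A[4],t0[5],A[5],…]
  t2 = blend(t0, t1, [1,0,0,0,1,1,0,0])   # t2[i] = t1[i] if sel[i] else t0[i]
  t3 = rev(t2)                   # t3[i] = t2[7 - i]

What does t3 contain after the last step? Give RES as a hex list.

t0 = [0x24, 0xca, 0x90, 0x87, 0xe5, 0x2c, 0x5d, 0xe4]
t1 = [0xe5, 0x87, 0x2c, 0x90, 0x5d, 0xca, 0xe4, 0x24]
t2 = [0xe5, 0xca, 0x90, 0x87, 0x5d, 0xca, 0x5d, 0xe4]
t3 = [0xe4, 0x5d, 0xca, 0x5d, 0x87, 0x90, 0xca, 0xe5]

RES = [ 0xe4  0x5d  0xca  0x5d  0x87  0x90  0xca  0xe5 ]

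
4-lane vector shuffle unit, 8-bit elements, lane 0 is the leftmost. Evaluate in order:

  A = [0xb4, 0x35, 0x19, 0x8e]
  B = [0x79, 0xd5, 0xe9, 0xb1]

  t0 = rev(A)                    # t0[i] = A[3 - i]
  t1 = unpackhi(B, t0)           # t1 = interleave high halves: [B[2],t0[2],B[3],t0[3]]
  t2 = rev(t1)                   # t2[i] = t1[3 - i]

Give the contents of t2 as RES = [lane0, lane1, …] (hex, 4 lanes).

→ t0 |8e|19|35|b4|
→ t1 |e9|35|b1|b4|
→ t2 |b4|b1|35|e9|

RES = [0xb4, 0xb1, 0x35, 0xe9]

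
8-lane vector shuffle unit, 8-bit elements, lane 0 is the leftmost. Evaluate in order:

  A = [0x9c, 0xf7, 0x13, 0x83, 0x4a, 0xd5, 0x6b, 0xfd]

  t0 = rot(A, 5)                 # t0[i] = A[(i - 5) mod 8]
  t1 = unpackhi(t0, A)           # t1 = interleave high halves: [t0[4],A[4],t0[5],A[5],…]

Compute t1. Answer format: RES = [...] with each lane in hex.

RES = [0xfd, 0x4a, 0x9c, 0xd5, 0xf7, 0x6b, 0x13, 0xfd]

t0 = [0x83, 0x4a, 0xd5, 0x6b, 0xfd, 0x9c, 0xf7, 0x13]
t1 = [0xfd, 0x4a, 0x9c, 0xd5, 0xf7, 0x6b, 0x13, 0xfd]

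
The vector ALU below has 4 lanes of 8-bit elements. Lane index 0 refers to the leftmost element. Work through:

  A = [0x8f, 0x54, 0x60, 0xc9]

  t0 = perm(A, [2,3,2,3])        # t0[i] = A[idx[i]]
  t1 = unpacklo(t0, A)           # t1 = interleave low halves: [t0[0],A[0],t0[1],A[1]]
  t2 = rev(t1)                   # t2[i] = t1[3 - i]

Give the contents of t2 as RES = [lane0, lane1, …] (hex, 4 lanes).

→ t0 |60|c9|60|c9|
→ t1 |60|8f|c9|54|
→ t2 |54|c9|8f|60|

RES = [ 0x54  0xc9  0x8f  0x60 ]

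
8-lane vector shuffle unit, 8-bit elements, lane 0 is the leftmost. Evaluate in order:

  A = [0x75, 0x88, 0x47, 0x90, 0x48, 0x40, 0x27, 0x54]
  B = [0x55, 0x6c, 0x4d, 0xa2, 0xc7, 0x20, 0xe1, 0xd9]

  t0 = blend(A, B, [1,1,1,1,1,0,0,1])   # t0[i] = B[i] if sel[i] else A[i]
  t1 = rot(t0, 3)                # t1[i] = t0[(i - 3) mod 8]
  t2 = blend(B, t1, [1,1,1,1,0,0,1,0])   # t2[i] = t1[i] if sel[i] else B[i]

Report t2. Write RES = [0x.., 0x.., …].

RES = [ 0x40  0x27  0xd9  0x55  0xc7  0x20  0xa2  0xd9 ]

  t0: 55 6c 4d a2 c7 40 27 d9
  t1: 40 27 d9 55 6c 4d a2 c7
  t2: 40 27 d9 55 c7 20 a2 d9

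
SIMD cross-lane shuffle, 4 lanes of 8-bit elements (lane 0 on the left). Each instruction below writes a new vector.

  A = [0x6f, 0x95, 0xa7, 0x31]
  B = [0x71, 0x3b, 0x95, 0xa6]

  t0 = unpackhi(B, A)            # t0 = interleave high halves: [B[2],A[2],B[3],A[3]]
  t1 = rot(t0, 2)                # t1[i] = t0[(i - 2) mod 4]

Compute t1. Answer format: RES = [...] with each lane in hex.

RES = [0xa6, 0x31, 0x95, 0xa7]

→ t0 |95|a7|a6|31|
→ t1 |a6|31|95|a7|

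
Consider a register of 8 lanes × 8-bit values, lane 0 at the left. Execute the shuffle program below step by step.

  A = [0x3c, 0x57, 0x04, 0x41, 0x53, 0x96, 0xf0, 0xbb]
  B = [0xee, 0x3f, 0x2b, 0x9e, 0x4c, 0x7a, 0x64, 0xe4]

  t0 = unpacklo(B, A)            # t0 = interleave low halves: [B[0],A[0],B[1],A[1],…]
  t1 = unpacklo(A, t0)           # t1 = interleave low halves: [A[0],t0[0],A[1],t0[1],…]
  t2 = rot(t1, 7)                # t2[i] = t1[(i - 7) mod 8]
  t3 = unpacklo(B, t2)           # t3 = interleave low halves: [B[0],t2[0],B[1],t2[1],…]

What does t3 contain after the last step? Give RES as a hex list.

RES = [0xee, 0xee, 0x3f, 0x57, 0x2b, 0x3c, 0x9e, 0x04]

→ t0 |ee|3c|3f|57|2b|04|9e|41|
→ t1 |3c|ee|57|3c|04|3f|41|57|
→ t2 |ee|57|3c|04|3f|41|57|3c|
→ t3 |ee|ee|3f|57|2b|3c|9e|04|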